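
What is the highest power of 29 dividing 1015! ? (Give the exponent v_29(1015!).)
v_29(1015!) = 36

Legendre's formula: v_p(n!) = Σ_{k ≥ 1} ⌊n / p^k⌋. For p = 29, n = 1015, the terms are:
  ⌊1015/29^1⌋ = ⌊1015/29⌋ = 35
  ⌊1015/29^2⌋ = ⌊1015/841⌋ = 1
(the next term ⌊1015/29^3⌋ = 0, terminating the sum). Summing: v_29(1015!) = 35 + 1 = 36.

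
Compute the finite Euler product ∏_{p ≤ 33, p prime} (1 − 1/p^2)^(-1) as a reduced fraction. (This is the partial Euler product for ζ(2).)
∏ = 82920037520482019/50722704772300800

The primes p ≤ 33 are [2, 3, 5, 7, 11, 13, 17, 19, 23, 29, 31]. For each prime, (1 − 1/p^2)^(-1) = p^2 / (p^2 − 1). The product is (1 − 1/2^2)^(-1), (1 − 1/3^2)^(-1), (1 − 1/5^2)^(-1), (1 − 1/7^2)^(-1), (1 − 1/11^2)^(-1), (1 − 1/13^2)^(-1), (1 − 1/17^2)^(-1), (1 − 1/19^2)^(-1), (1 − 1/23^2)^(-1), (1 − 1/29^2)^(-1), (1 − 1/31^2)^(-1) = ∏ p^2 / (p^2 − 1) = 82920037520482019/50722704772300800.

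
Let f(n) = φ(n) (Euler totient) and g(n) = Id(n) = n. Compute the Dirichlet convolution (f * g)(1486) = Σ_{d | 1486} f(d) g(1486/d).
(φ * Id)(1486) = 4455

Divisors of 1486: [1, 2, 743, 1486]. For each d | 1486:
  d = 1: φ(1) · Id(1486/1) = 1 · 1486 = 1486
  d = 2: φ(2) · Id(1486/2) = 1 · 743 = 743
  d = 743: φ(743) · Id(1486/743) = 742 · 2 = 1484
  d = 1486: φ(1486) · Id(1486/1486) = 742 · 1 = 742
Summing: (φ * Id)(1486) = 1486 + 743 + 1484 + 742 = 4455.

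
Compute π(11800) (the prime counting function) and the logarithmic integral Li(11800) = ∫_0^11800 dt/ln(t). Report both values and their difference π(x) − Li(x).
π(11800) = 1413;  Li(11800) ≈ 1439.79;  π(x) − Li(x) ≈ -26.79.

Direct count of primes ≤ 11800 gives π(11800) = 1413. Numerical evaluation of the logarithmic integral gives Li(11800) ≈ 1439.79. The difference π(x) − Li(x) ≈ -26.79 is typically negative for small/moderate x (Li(x) overestimates), though Littlewood's theorem shows this sign changes infinitely often.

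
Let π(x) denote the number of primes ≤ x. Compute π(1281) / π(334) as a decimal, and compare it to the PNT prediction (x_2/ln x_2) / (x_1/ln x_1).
π(1281)/π(334) = 207/67 ≈ 3.0896;  PNT prediction ≈ 3.1148.

π(334) = 67 and π(1281) = 207, so π(1281)/π(334) ≈ 3.0896. The PNT-predicted ratio is (1281/ln(1281)) / (334/ln(334)) ≈ 3.1148. The two agree to within a few percent, as expected.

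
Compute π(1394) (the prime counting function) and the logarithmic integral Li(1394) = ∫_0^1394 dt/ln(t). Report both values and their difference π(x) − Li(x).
π(1394) = 221;  Li(1394) ≈ 233.25;  π(x) − Li(x) ≈ -12.25.

Direct count of primes ≤ 1394 gives π(1394) = 221. Numerical evaluation of the logarithmic integral gives Li(1394) ≈ 233.25. The difference π(x) − Li(x) ≈ -12.25 is typically negative for small/moderate x (Li(x) overestimates), though Littlewood's theorem shows this sign changes infinitely often.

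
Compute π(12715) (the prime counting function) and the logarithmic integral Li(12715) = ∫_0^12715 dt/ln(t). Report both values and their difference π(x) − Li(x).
π(12715) = 1518;  Li(12715) ≈ 1536.99;  π(x) − Li(x) ≈ -18.99.

Direct count of primes ≤ 12715 gives π(12715) = 1518. Numerical evaluation of the logarithmic integral gives Li(12715) ≈ 1536.99. The difference π(x) − Li(x) ≈ -18.99 is typically negative for small/moderate x (Li(x) overestimates), though Littlewood's theorem shows this sign changes infinitely often.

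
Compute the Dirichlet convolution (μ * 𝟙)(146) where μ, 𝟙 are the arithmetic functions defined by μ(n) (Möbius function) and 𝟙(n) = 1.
(μ * 𝟙)(146) = 0

Divisors of 146: [1, 2, 73, 146]. For each d | 146:
  d = 1: μ(1) · 𝟙(146/1) = 1 · 1 = 1
  d = 2: μ(2) · 𝟙(146/2) = -1 · 1 = -1
  d = 73: μ(73) · 𝟙(146/73) = -1 · 1 = -1
  d = 146: μ(146) · 𝟙(146/146) = 1 · 1 = 1
Summing: (μ * 𝟙)(146) = 1 + -1 + -1 + 1 = 0.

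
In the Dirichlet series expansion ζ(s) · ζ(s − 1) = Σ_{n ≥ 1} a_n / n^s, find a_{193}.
σ(193) = 194

In the product (Σ m^0/m^s)(Σ k / k^s) = Σ (Σ_{d | n} d) / n^s, the coefficient of 1/n^s is σ(n) = Σ_{d | n} d. For n = 193, divisors are [1, 193]; summing: σ(193) = 194.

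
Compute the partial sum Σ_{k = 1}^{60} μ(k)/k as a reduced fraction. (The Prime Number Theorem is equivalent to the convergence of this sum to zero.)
Σ μ(k)/k = 15620172904808488514/961380175077106319535

Values of μ(k) for 1 ≤ k ≤ 60: μ(1) = 1, μ(2) = -1, μ(3) = -1, μ(5) = -1, μ(6) = 1, μ(7) = -1, μ(10) = 1, μ(11) = -1, μ(13) = -1, μ(14) = 1, μ(15) = 1, μ(17) = -1, μ(19) = -1, μ(21) = 1, μ(22) = 1, μ(23) = -1, μ(26) = 1, μ(29) = -1, μ(30) = -1, μ(31) = -1, μ(33) = 1, μ(34) = 1, μ(35) = 1, μ(37) = -1, μ(38) = 1, μ(39) = 1, μ(41) = -1, μ(42) = -1, μ(43) = -1, μ(46) = 1, μ(47) = -1, μ(51) = 1, μ(53) = -1, μ(55) = 1, μ(57) = 1, μ(58) = 1, μ(59) = -1, with μ = 0 on non-squarefree integers. Summing μ(k)/k for k where μ(k) ≠ 0 gives 15620172904808488514/961380175077106319535 ≈ 0.0162. (PNT ⟺ this sum → 0 as n → ∞.)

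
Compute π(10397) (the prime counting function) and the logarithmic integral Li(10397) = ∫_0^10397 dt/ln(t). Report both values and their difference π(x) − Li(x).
π(10397) = 1273;  Li(10397) ≈ 1289.15;  π(x) − Li(x) ≈ -16.15.

Direct count of primes ≤ 10397 gives π(10397) = 1273. Numerical evaluation of the logarithmic integral gives Li(10397) ≈ 1289.15. The difference π(x) − Li(x) ≈ -16.15 is typically negative for small/moderate x (Li(x) overestimates), though Littlewood's theorem shows this sign changes infinitely often.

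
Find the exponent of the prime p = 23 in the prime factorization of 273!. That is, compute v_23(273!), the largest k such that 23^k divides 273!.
v_23(273!) = 11

Legendre's formula: v_p(n!) = Σ_{k ≥ 1} ⌊n / p^k⌋. For p = 23, n = 273, the terms are:
  ⌊273/23^1⌋ = ⌊273/23⌋ = 11
(the next term ⌊273/23^2⌋ = 0, terminating the sum). Summing: v_23(273!) = 11 = 11.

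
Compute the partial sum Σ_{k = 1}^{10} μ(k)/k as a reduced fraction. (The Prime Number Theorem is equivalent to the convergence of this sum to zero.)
Σ μ(k)/k = 19/210

Values of μ(k) for 1 ≤ k ≤ 10: μ(1) = 1, μ(2) = -1, μ(3) = -1, μ(5) = -1, μ(6) = 1, μ(7) = -1, μ(10) = 1, with μ = 0 on non-squarefree integers. Summing μ(k)/k for k where μ(k) ≠ 0 gives 19/210 ≈ 0.0905. (PNT ⟺ this sum → 0 as n → ∞.)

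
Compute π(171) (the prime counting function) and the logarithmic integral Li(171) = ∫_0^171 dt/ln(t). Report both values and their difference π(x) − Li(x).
π(171) = 39;  Li(171) ≈ 44.64;  π(x) − Li(x) ≈ -5.64.

Direct count of primes ≤ 171 gives π(171) = 39. Numerical evaluation of the logarithmic integral gives Li(171) ≈ 44.64. The difference π(x) − Li(x) ≈ -5.64 is typically negative for small/moderate x (Li(x) overestimates), though Littlewood's theorem shows this sign changes infinitely often.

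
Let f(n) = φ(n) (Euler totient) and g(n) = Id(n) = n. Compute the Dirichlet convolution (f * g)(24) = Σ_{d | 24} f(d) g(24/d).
(φ * Id)(24) = 100

Divisors of 24: [1, 2, 3, 4, 6, 8, 12, 24]. For each d | 24:
  d = 1: φ(1) · Id(24/1) = 1 · 24 = 24
  d = 2: φ(2) · Id(24/2) = 1 · 12 = 12
  d = 3: φ(3) · Id(24/3) = 2 · 8 = 16
  d = 4: φ(4) · Id(24/4) = 2 · 6 = 12
  d = 6: φ(6) · Id(24/6) = 2 · 4 = 8
  d = 8: φ(8) · Id(24/8) = 4 · 3 = 12
  d = 12: φ(12) · Id(24/12) = 4 · 2 = 8
  d = 24: φ(24) · Id(24/24) = 8 · 1 = 8
Summing: (φ * Id)(24) = 24 + 12 + 16 + 12 + 8 + 12 + 8 + 8 = 100.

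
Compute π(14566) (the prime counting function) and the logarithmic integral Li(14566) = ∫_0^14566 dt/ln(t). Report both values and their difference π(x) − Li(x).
π(14566) = 1708;  Li(14566) ≈ 1731.42;  π(x) − Li(x) ≈ -23.42.

Direct count of primes ≤ 14566 gives π(14566) = 1708. Numerical evaluation of the logarithmic integral gives Li(14566) ≈ 1731.42. The difference π(x) − Li(x) ≈ -23.42 is typically negative for small/moderate x (Li(x) overestimates), though Littlewood's theorem shows this sign changes infinitely often.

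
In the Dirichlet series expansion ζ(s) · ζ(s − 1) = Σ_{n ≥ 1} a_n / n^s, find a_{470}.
σ(470) = 864

In the product (Σ m^0/m^s)(Σ k / k^s) = Σ (Σ_{d | n} d) / n^s, the coefficient of 1/n^s is σ(n) = Σ_{d | n} d. For n = 470, divisors are [1, 2, 5, 10, 47, 94, 235, 470]; summing: σ(470) = 864.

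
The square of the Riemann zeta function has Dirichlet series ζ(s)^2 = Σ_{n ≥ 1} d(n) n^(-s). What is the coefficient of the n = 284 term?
d(284) = 6

ζ(s)^2 = (Σ 1/m^s)(Σ 1/k^s). The coefficient of 1/n^s in the product is the number of ordered pairs (m, k) with mk = n, which equals d(n). For n = 284, divisors are [1, 2, 4, 71, 142, 284], so d(284) = 6.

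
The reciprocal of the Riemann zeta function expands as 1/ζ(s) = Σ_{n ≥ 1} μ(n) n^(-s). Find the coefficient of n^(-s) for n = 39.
μ(39) = 1

Factor n = 39 = 3 · 13. μ(n) = 0 if any exponent ≥ 2 (not squarefree); otherwise μ(n) = (−1)^{ω(n)} where ω(n) is the number of distinct prime factors. Applying: μ(39) = 1.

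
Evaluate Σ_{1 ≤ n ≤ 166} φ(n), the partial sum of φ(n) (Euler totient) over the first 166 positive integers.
Σ_{n ≤ 166} φ(n) = 8396

Compute φ(n) for each 1 ≤ n ≤ 166: φ(1) = 1, φ(2) = 1, φ(3) = 2, φ(4) = 2, φ(5) = 4, φ(6) = 2, φ(7) = 6, φ(8) = 4, φ(9) = 6, φ(10) = 4, φ(11) = 10, φ(12) = 4, φ(13) = 12, φ(14) = 6, φ(15) = 8, φ(16) = 8, φ(17) = 16, φ(18) = 6, φ(19) = 18, φ(20) = 8, φ(21) = 12, φ(22) = 10, φ(23) = 22, φ(24) = 8, φ(25) = 20, φ(26) = 12, φ(27) = 18, φ(28) = 12, φ(29) = 28, φ(30) = 8, φ(31) = 30, φ(32) = 16, φ(33) = 20, φ(34) = 16, φ(35) = 24, φ(36) = 12, φ(37) = 36, φ(38) = 18, φ(39) = 24, φ(40) = 16, φ(41) = 40, φ(42) = 12, φ(43) = 42, φ(44) = 20, φ(45) = 24, φ(46) = 22, φ(47) = 46, φ(48) = 16, φ(49) = 42, φ(50) = 20, φ(51) = 32, φ(52) = 24, φ(53) = 52, φ(54) = 18, φ(55) = 40, φ(56) = 24, φ(57) = 36, φ(58) = 28, φ(59) = 58, φ(60) = 16, φ(61) = 60, φ(62) = 30, φ(63) = 36, φ(64) = 32, φ(65) = 48, φ(66) = 20, φ(67) = 66, φ(68) = 32, φ(69) = 44, φ(70) = 24, φ(71) = 70, φ(72) = 24, φ(73) = 72, φ(74) = 36, φ(75) = 40, φ(76) = 36, φ(77) = 60, φ(78) = 24, φ(79) = 78, φ(80) = 32, φ(81) = 54, φ(82) = 40, φ(83) = 82, φ(84) = 24, φ(85) = 64, φ(86) = 42, φ(87) = 56, φ(88) = 40, φ(89) = 88, φ(90) = 24, φ(91) = 72, φ(92) = 44, φ(93) = 60, φ(94) = 46, φ(95) = 72, φ(96) = 32, φ(97) = 96, φ(98) = 42, φ(99) = 60, φ(100) = 40, φ(101) = 100, φ(102) = 32, φ(103) = 102, φ(104) = 48, φ(105) = 48, φ(106) = 52, φ(107) = 106, φ(108) = 36, φ(109) = 108, φ(110) = 40, φ(111) = 72, φ(112) = 48, φ(113) = 112, φ(114) = 36, φ(115) = 88, φ(116) = 56, φ(117) = 72, φ(118) = 58, φ(119) = 96, φ(120) = 32, φ(121) = 110, φ(122) = 60, φ(123) = 80, φ(124) = 60, φ(125) = 100, φ(126) = 36, φ(127) = 126, φ(128) = 64, φ(129) = 84, φ(130) = 48, φ(131) = 130, φ(132) = 40, φ(133) = 108, φ(134) = 66, φ(135) = 72, φ(136) = 64, φ(137) = 136, φ(138) = 44, φ(139) = 138, φ(140) = 48, φ(141) = 92, φ(142) = 70, φ(143) = 120, φ(144) = 48, φ(145) = 112, φ(146) = 72, φ(147) = 84, φ(148) = 72, φ(149) = 148, φ(150) = 40, φ(151) = 150, φ(152) = 72, φ(153) = 96, φ(154) = 60, φ(155) = 120, φ(156) = 48, φ(157) = 156, φ(158) = 78, φ(159) = 104, φ(160) = 64, φ(161) = 132, φ(162) = 54, φ(163) = 162, φ(164) = 80, φ(165) = 80, φ(166) = 82. Summing all 166 values: 8396. (Average order: Σ_{n ≤ x} φ(n) ~ (3/π²) x². For x = 166, (3/π²)·166² ≈ 8376.02.)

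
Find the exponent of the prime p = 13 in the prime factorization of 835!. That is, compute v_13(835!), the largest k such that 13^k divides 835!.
v_13(835!) = 68

Legendre's formula: v_p(n!) = Σ_{k ≥ 1} ⌊n / p^k⌋. For p = 13, n = 835, the terms are:
  ⌊835/13^1⌋ = ⌊835/13⌋ = 64
  ⌊835/13^2⌋ = ⌊835/169⌋ = 4
(the next term ⌊835/13^3⌋ = 0, terminating the sum). Summing: v_13(835!) = 64 + 4 = 68.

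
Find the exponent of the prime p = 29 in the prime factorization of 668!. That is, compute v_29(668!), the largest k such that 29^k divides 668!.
v_29(668!) = 23

Legendre's formula: v_p(n!) = Σ_{k ≥ 1} ⌊n / p^k⌋. For p = 29, n = 668, the terms are:
  ⌊668/29^1⌋ = ⌊668/29⌋ = 23
(the next term ⌊668/29^2⌋ = 0, terminating the sum). Summing: v_29(668!) = 23 = 23.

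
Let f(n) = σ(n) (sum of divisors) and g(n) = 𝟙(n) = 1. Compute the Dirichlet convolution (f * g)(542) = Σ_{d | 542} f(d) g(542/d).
(σ * 𝟙)(542) = 1092

Divisors of 542: [1, 2, 271, 542]. For each d | 542:
  d = 1: σ(1) · 𝟙(542/1) = 1 · 1 = 1
  d = 2: σ(2) · 𝟙(542/2) = 3 · 1 = 3
  d = 271: σ(271) · 𝟙(542/271) = 272 · 1 = 272
  d = 542: σ(542) · 𝟙(542/542) = 816 · 1 = 816
Summing: (σ * 𝟙)(542) = 1 + 3 + 272 + 816 = 1092.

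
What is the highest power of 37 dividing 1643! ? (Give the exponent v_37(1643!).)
v_37(1643!) = 45

Legendre's formula: v_p(n!) = Σ_{k ≥ 1} ⌊n / p^k⌋. For p = 37, n = 1643, the terms are:
  ⌊1643/37^1⌋ = ⌊1643/37⌋ = 44
  ⌊1643/37^2⌋ = ⌊1643/1369⌋ = 1
(the next term ⌊1643/37^3⌋ = 0, terminating the sum). Summing: v_37(1643!) = 44 + 1 = 45.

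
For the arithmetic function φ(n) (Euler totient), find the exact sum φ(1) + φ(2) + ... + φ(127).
Σ_{n ≤ 127} φ(n) = 4958

Compute φ(n) for each 1 ≤ n ≤ 127: φ(1) = 1, φ(2) = 1, φ(3) = 2, φ(4) = 2, φ(5) = 4, φ(6) = 2, φ(7) = 6, φ(8) = 4, φ(9) = 6, φ(10) = 4, φ(11) = 10, φ(12) = 4, φ(13) = 12, φ(14) = 6, φ(15) = 8, φ(16) = 8, φ(17) = 16, φ(18) = 6, φ(19) = 18, φ(20) = 8, φ(21) = 12, φ(22) = 10, φ(23) = 22, φ(24) = 8, φ(25) = 20, φ(26) = 12, φ(27) = 18, φ(28) = 12, φ(29) = 28, φ(30) = 8, φ(31) = 30, φ(32) = 16, φ(33) = 20, φ(34) = 16, φ(35) = 24, φ(36) = 12, φ(37) = 36, φ(38) = 18, φ(39) = 24, φ(40) = 16, φ(41) = 40, φ(42) = 12, φ(43) = 42, φ(44) = 20, φ(45) = 24, φ(46) = 22, φ(47) = 46, φ(48) = 16, φ(49) = 42, φ(50) = 20, φ(51) = 32, φ(52) = 24, φ(53) = 52, φ(54) = 18, φ(55) = 40, φ(56) = 24, φ(57) = 36, φ(58) = 28, φ(59) = 58, φ(60) = 16, φ(61) = 60, φ(62) = 30, φ(63) = 36, φ(64) = 32, φ(65) = 48, φ(66) = 20, φ(67) = 66, φ(68) = 32, φ(69) = 44, φ(70) = 24, φ(71) = 70, φ(72) = 24, φ(73) = 72, φ(74) = 36, φ(75) = 40, φ(76) = 36, φ(77) = 60, φ(78) = 24, φ(79) = 78, φ(80) = 32, φ(81) = 54, φ(82) = 40, φ(83) = 82, φ(84) = 24, φ(85) = 64, φ(86) = 42, φ(87) = 56, φ(88) = 40, φ(89) = 88, φ(90) = 24, φ(91) = 72, φ(92) = 44, φ(93) = 60, φ(94) = 46, φ(95) = 72, φ(96) = 32, φ(97) = 96, φ(98) = 42, φ(99) = 60, φ(100) = 40, φ(101) = 100, φ(102) = 32, φ(103) = 102, φ(104) = 48, φ(105) = 48, φ(106) = 52, φ(107) = 106, φ(108) = 36, φ(109) = 108, φ(110) = 40, φ(111) = 72, φ(112) = 48, φ(113) = 112, φ(114) = 36, φ(115) = 88, φ(116) = 56, φ(117) = 72, φ(118) = 58, φ(119) = 96, φ(120) = 32, φ(121) = 110, φ(122) = 60, φ(123) = 80, φ(124) = 60, φ(125) = 100, φ(126) = 36, φ(127) = 126. Summing all 127 values: 4958. (Average order: Σ_{n ≤ x} φ(n) ~ (3/π²) x². For x = 127, (3/π²)·127² ≈ 4902.63.)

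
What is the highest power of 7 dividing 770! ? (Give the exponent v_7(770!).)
v_7(770!) = 127

Legendre's formula: v_p(n!) = Σ_{k ≥ 1} ⌊n / p^k⌋. For p = 7, n = 770, the terms are:
  ⌊770/7^1⌋ = ⌊770/7⌋ = 110
  ⌊770/7^2⌋ = ⌊770/49⌋ = 15
  ⌊770/7^3⌋ = ⌊770/343⌋ = 2
(the next term ⌊770/7^4⌋ = 0, terminating the sum). Summing: v_7(770!) = 110 + 15 + 2 = 127.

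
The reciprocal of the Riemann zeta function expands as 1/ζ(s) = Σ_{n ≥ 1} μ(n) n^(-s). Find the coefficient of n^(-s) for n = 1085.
μ(1085) = -1

Factor n = 1085 = 5 · 7 · 31. μ(n) = 0 if any exponent ≥ 2 (not squarefree); otherwise μ(n) = (−1)^{ω(n)} where ω(n) is the number of distinct prime factors. Applying: μ(1085) = -1.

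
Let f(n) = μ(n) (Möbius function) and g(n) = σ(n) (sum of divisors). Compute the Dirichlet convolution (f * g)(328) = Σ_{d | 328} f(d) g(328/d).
(μ * σ)(328) = 328

Divisors of 328: [1, 2, 4, 8, 41, 82, 164, 328]. For each d | 328:
  d = 1: μ(1) · σ(328/1) = 1 · 630 = 630
  d = 2: μ(2) · σ(328/2) = -1 · 294 = -294
  d = 4: μ(4) · σ(328/4) = 0 · 126 = 0
  d = 8: μ(8) · σ(328/8) = 0 · 42 = 0
  d = 41: μ(41) · σ(328/41) = -1 · 15 = -15
  d = 82: μ(82) · σ(328/82) = 1 · 7 = 7
  d = 164: μ(164) · σ(328/164) = 0 · 3 = 0
  d = 328: μ(328) · σ(328/328) = 0 · 1 = 0
Summing: (μ * σ)(328) = 630 + -294 + 0 + 0 + -15 + 7 + 0 + 0 = 328.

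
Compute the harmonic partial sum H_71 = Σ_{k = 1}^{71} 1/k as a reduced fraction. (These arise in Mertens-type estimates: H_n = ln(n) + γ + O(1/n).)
H_71 = 3028810706851429109067025637383/624893729741902836283505236800

Direct summation: H_71 = 1 + 1/2 + ... + 1/71. The least common denominator is lcm(1, ..., 71) = 5624043567677125526551547131200; over this denominator the numerator is 5624043567677125526551547131200 + 2812021783838562763275773565600 + 1874681189225708508850515710400 + 1406010891919281381637886782800 + 1124808713535425105310309426240 + 937340594612854254425257855200 + 803434795382446503793078161600 + 703005445959640690818943391400 + 624893729741902836283505236800 + 562404356767712552655154713120 + 511276687970647775141049739200 + 468670297306427127212628927600 + 432618735975163502042426702400 + 401717397691223251896539080800 + 374936237845141701770103142080 + 351502722979820345409471695700 + 330826092216301501561855713600 + 312446864870951418141752618400 + 296002293035638185607976164800 + 281202178383856276327577356560 + 267811598460815501264359387200 + 255638343985323887570524869600 + 244523633377266327241371614400 + 234335148653213563606314463800 + 224961742707085021062061885248 + 216309367987581751021213351200 + 208297909913967612094501745600 + 200858698845611625948269540400 + 193932536816452604363846452800 + 187468118922570850885051571040 + 181420760247649210533920875200 + 175751361489910172704735847850 + 170425562656882591713683246400 + 165413046108150750780927856800 + 160686959076489300758615632320 + 156223432435475709070876309200 + 152001177504787176393285057600 + 148001146517819092803988082400 + 144206245325054500680808900800 + 140601089191928138163788678280 + 137171794333588427476867003200 + 133905799230407750632179693600 + 130791710876212221547710398400 + 127819171992661943785262434800 + 124978745948380567256701047360 + 122261816688633163620685807200 + 119660501439938840990458449600 + 117167574326606781803157231900 + 114776399340349500541868308800 + 112480871353542510531030942624 + 110275364072100500520618571200 + 108154683993790875510606675600 + 106114029578813689180217870400 + 104148954956983806047250872800 + 102255337594129555028209947840 + 100429349422805812974134770200 + 98667431011879395202658721600 + 96966268408226302181923226400 + 95322772333510602144941476800 + 93734059461285425442525785520 + 92197435535690582402484379200 + 90710380123824605266960437600 + 89270532820271833754786462400 + 87875680744955086352367923925 + 86523747195032700408485340480 + 85212781328441295856841623200 + 83940948771300380993306673600 + 82706523054075375390463928400 + 81507877792422109080457204800 + 80343479538244650379307816160 + 79211881234889091923261227200 = 27259296361662861981603230736447, so H_71 = 27259296361662861981603230736447/5624043567677125526551547131200; reducing by gcd(27259296361662861981603230736447, 5624043567677125526551547131200) = 9 gives 3028810706851429109067025637383/624893729741902836283505236800 ≈ 4.84692. (The PNT-adjacent estimate ln(71) + γ ≈ 4.83990 matches within O(1/n).)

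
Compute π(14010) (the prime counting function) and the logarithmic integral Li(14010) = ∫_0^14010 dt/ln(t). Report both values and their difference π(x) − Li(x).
π(14010) = 1653;  Li(14010) ≈ 1673.31;  π(x) − Li(x) ≈ -20.31.

Direct count of primes ≤ 14010 gives π(14010) = 1653. Numerical evaluation of the logarithmic integral gives Li(14010) ≈ 1673.31. The difference π(x) − Li(x) ≈ -20.31 is typically negative for small/moderate x (Li(x) overestimates), though Littlewood's theorem shows this sign changes infinitely often.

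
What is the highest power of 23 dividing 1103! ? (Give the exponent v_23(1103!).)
v_23(1103!) = 49

Legendre's formula: v_p(n!) = Σ_{k ≥ 1} ⌊n / p^k⌋. For p = 23, n = 1103, the terms are:
  ⌊1103/23^1⌋ = ⌊1103/23⌋ = 47
  ⌊1103/23^2⌋ = ⌊1103/529⌋ = 2
(the next term ⌊1103/23^3⌋ = 0, terminating the sum). Summing: v_23(1103!) = 47 + 2 = 49.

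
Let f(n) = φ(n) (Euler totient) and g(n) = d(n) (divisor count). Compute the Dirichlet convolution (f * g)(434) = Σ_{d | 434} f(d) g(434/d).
(φ * d)(434) = 768

Divisors of 434: [1, 2, 7, 14, 31, 62, 217, 434]. For each d | 434:
  d = 1: φ(1) · d(434/1) = 1 · 8 = 8
  d = 2: φ(2) · d(434/2) = 1 · 4 = 4
  d = 7: φ(7) · d(434/7) = 6 · 4 = 24
  d = 14: φ(14) · d(434/14) = 6 · 2 = 12
  d = 31: φ(31) · d(434/31) = 30 · 4 = 120
  d = 62: φ(62) · d(434/62) = 30 · 2 = 60
  d = 217: φ(217) · d(434/217) = 180 · 2 = 360
  d = 434: φ(434) · d(434/434) = 180 · 1 = 180
Summing: (φ * d)(434) = 8 + 4 + 24 + 12 + 120 + 60 + 360 + 180 = 768.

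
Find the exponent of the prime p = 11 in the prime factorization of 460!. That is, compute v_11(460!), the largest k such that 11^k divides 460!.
v_11(460!) = 44

Legendre's formula: v_p(n!) = Σ_{k ≥ 1} ⌊n / p^k⌋. For p = 11, n = 460, the terms are:
  ⌊460/11^1⌋ = ⌊460/11⌋ = 41
  ⌊460/11^2⌋ = ⌊460/121⌋ = 3
(the next term ⌊460/11^3⌋ = 0, terminating the sum). Summing: v_11(460!) = 41 + 3 = 44.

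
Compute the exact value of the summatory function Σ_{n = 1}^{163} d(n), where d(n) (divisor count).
Σ_{n ≤ 163} d(n) = 858

Compute d(n) for each 1 ≤ n ≤ 163: d(1) = 1, d(2) = 2, d(3) = 2, d(4) = 3, d(5) = 2, d(6) = 4, d(7) = 2, d(8) = 4, d(9) = 3, d(10) = 4, d(11) = 2, d(12) = 6, d(13) = 2, d(14) = 4, d(15) = 4, d(16) = 5, d(17) = 2, d(18) = 6, d(19) = 2, d(20) = 6, d(21) = 4, d(22) = 4, d(23) = 2, d(24) = 8, d(25) = 3, d(26) = 4, d(27) = 4, d(28) = 6, d(29) = 2, d(30) = 8, d(31) = 2, d(32) = 6, d(33) = 4, d(34) = 4, d(35) = 4, d(36) = 9, d(37) = 2, d(38) = 4, d(39) = 4, d(40) = 8, d(41) = 2, d(42) = 8, d(43) = 2, d(44) = 6, d(45) = 6, d(46) = 4, d(47) = 2, d(48) = 10, d(49) = 3, d(50) = 6, d(51) = 4, d(52) = 6, d(53) = 2, d(54) = 8, d(55) = 4, d(56) = 8, d(57) = 4, d(58) = 4, d(59) = 2, d(60) = 12, d(61) = 2, d(62) = 4, d(63) = 6, d(64) = 7, d(65) = 4, d(66) = 8, d(67) = 2, d(68) = 6, d(69) = 4, d(70) = 8, d(71) = 2, d(72) = 12, d(73) = 2, d(74) = 4, d(75) = 6, d(76) = 6, d(77) = 4, d(78) = 8, d(79) = 2, d(80) = 10, d(81) = 5, d(82) = 4, d(83) = 2, d(84) = 12, d(85) = 4, d(86) = 4, d(87) = 4, d(88) = 8, d(89) = 2, d(90) = 12, d(91) = 4, d(92) = 6, d(93) = 4, d(94) = 4, d(95) = 4, d(96) = 12, d(97) = 2, d(98) = 6, d(99) = 6, d(100) = 9, d(101) = 2, d(102) = 8, d(103) = 2, d(104) = 8, d(105) = 8, d(106) = 4, d(107) = 2, d(108) = 12, d(109) = 2, d(110) = 8, d(111) = 4, d(112) = 10, d(113) = 2, d(114) = 8, d(115) = 4, d(116) = 6, d(117) = 6, d(118) = 4, d(119) = 4, d(120) = 16, d(121) = 3, d(122) = 4, d(123) = 4, d(124) = 6, d(125) = 4, d(126) = 12, d(127) = 2, d(128) = 8, d(129) = 4, d(130) = 8, d(131) = 2, d(132) = 12, d(133) = 4, d(134) = 4, d(135) = 8, d(136) = 8, d(137) = 2, d(138) = 8, d(139) = 2, d(140) = 12, d(141) = 4, d(142) = 4, d(143) = 4, d(144) = 15, d(145) = 4, d(146) = 4, d(147) = 6, d(148) = 6, d(149) = 2, d(150) = 12, d(151) = 2, d(152) = 8, d(153) = 6, d(154) = 8, d(155) = 4, d(156) = 12, d(157) = 2, d(158) = 4, d(159) = 4, d(160) = 12, d(161) = 4, d(162) = 10, d(163) = 2. Summing all 163 values: 858. (Dirichlet's divisor formula: Σ_{n ≤ x} d(n) = x ln(x) + (2γ − 1) x + O(√x). For x = 163, the asymptotic estimate is ≈ 855.45.)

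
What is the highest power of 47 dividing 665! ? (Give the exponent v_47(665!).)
v_47(665!) = 14

Legendre's formula: v_p(n!) = Σ_{k ≥ 1} ⌊n / p^k⌋. For p = 47, n = 665, the terms are:
  ⌊665/47^1⌋ = ⌊665/47⌋ = 14
(the next term ⌊665/47^2⌋ = 0, terminating the sum). Summing: v_47(665!) = 14 = 14.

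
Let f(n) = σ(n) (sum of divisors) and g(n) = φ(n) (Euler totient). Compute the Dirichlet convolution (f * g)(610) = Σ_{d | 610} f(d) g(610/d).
(σ * φ)(610) = 4880

Divisors of 610: [1, 2, 5, 10, 61, 122, 305, 610]. For each d | 610:
  d = 1: σ(1) · φ(610/1) = 1 · 240 = 240
  d = 2: σ(2) · φ(610/2) = 3 · 240 = 720
  d = 5: σ(5) · φ(610/5) = 6 · 60 = 360
  d = 10: σ(10) · φ(610/10) = 18 · 60 = 1080
  d = 61: σ(61) · φ(610/61) = 62 · 4 = 248
  d = 122: σ(122) · φ(610/122) = 186 · 4 = 744
  d = 305: σ(305) · φ(610/305) = 372 · 1 = 372
  d = 610: σ(610) · φ(610/610) = 1116 · 1 = 1116
Summing: (σ * φ)(610) = 240 + 720 + 360 + 1080 + 248 + 744 + 372 + 1116 = 4880.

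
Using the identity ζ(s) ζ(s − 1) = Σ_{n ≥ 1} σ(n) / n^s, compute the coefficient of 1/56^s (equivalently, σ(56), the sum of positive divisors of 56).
σ(56) = 120

In the product (Σ m^0/m^s)(Σ k / k^s) = Σ (Σ_{d | n} d) / n^s, the coefficient of 1/n^s is σ(n) = Σ_{d | n} d. For n = 56, divisors are [1, 2, 4, 7, 8, 14, 28, 56]; summing: σ(56) = 120.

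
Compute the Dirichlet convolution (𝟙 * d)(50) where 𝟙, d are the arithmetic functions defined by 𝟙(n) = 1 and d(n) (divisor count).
(𝟙 * d)(50) = 18

Divisors of 50: [1, 2, 5, 10, 25, 50]. For each d | 50:
  d = 1: 𝟙(1) · d(50/1) = 1 · 6 = 6
  d = 2: 𝟙(2) · d(50/2) = 1 · 3 = 3
  d = 5: 𝟙(5) · d(50/5) = 1 · 4 = 4
  d = 10: 𝟙(10) · d(50/10) = 1 · 2 = 2
  d = 25: 𝟙(25) · d(50/25) = 1 · 2 = 2
  d = 50: 𝟙(50) · d(50/50) = 1 · 1 = 1
Summing: (𝟙 * d)(50) = 6 + 3 + 4 + 2 + 2 + 1 = 18.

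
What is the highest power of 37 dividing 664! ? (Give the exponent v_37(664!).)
v_37(664!) = 17

Legendre's formula: v_p(n!) = Σ_{k ≥ 1} ⌊n / p^k⌋. For p = 37, n = 664, the terms are:
  ⌊664/37^1⌋ = ⌊664/37⌋ = 17
(the next term ⌊664/37^2⌋ = 0, terminating the sum). Summing: v_37(664!) = 17 = 17.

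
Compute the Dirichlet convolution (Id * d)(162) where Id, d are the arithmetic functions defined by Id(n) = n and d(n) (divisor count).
(Id * d)(162) = 716

Divisors of 162: [1, 2, 3, 6, 9, 18, 27, 54, 81, 162]. For each d | 162:
  d = 1: Id(1) · d(162/1) = 1 · 10 = 10
  d = 2: Id(2) · d(162/2) = 2 · 5 = 10
  d = 3: Id(3) · d(162/3) = 3 · 8 = 24
  d = 6: Id(6) · d(162/6) = 6 · 4 = 24
  d = 9: Id(9) · d(162/9) = 9 · 6 = 54
  d = 18: Id(18) · d(162/18) = 18 · 3 = 54
  d = 27: Id(27) · d(162/27) = 27 · 4 = 108
  d = 54: Id(54) · d(162/54) = 54 · 2 = 108
  d = 81: Id(81) · d(162/81) = 81 · 2 = 162
  d = 162: Id(162) · d(162/162) = 162 · 1 = 162
Summing: (Id * d)(162) = 10 + 10 + 24 + 24 + 54 + 54 + 108 + 108 + 162 + 162 = 716.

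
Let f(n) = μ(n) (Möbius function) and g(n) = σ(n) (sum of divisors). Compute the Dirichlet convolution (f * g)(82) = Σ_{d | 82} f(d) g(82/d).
(μ * σ)(82) = 82

Divisors of 82: [1, 2, 41, 82]. For each d | 82:
  d = 1: μ(1) · σ(82/1) = 1 · 126 = 126
  d = 2: μ(2) · σ(82/2) = -1 · 42 = -42
  d = 41: μ(41) · σ(82/41) = -1 · 3 = -3
  d = 82: μ(82) · σ(82/82) = 1 · 1 = 1
Summing: (μ * σ)(82) = 126 + -42 + -3 + 1 = 82.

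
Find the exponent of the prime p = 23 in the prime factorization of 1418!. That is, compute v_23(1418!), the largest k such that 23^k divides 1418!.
v_23(1418!) = 63

Legendre's formula: v_p(n!) = Σ_{k ≥ 1} ⌊n / p^k⌋. For p = 23, n = 1418, the terms are:
  ⌊1418/23^1⌋ = ⌊1418/23⌋ = 61
  ⌊1418/23^2⌋ = ⌊1418/529⌋ = 2
(the next term ⌊1418/23^3⌋ = 0, terminating the sum). Summing: v_23(1418!) = 61 + 2 = 63.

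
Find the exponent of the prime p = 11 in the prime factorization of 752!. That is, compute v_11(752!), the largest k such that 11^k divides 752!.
v_11(752!) = 74

Legendre's formula: v_p(n!) = Σ_{k ≥ 1} ⌊n / p^k⌋. For p = 11, n = 752, the terms are:
  ⌊752/11^1⌋ = ⌊752/11⌋ = 68
  ⌊752/11^2⌋ = ⌊752/121⌋ = 6
(the next term ⌊752/11^3⌋ = 0, terminating the sum). Summing: v_11(752!) = 68 + 6 = 74.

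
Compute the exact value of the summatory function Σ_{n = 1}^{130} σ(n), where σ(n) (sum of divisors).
Σ_{n ≤ 130} σ(n) = 13963

Compute σ(n) for each 1 ≤ n ≤ 130: σ(1) = 1, σ(2) = 3, σ(3) = 4, σ(4) = 7, σ(5) = 6, σ(6) = 12, σ(7) = 8, σ(8) = 15, σ(9) = 13, σ(10) = 18, σ(11) = 12, σ(12) = 28, σ(13) = 14, σ(14) = 24, σ(15) = 24, σ(16) = 31, σ(17) = 18, σ(18) = 39, σ(19) = 20, σ(20) = 42, σ(21) = 32, σ(22) = 36, σ(23) = 24, σ(24) = 60, σ(25) = 31, σ(26) = 42, σ(27) = 40, σ(28) = 56, σ(29) = 30, σ(30) = 72, σ(31) = 32, σ(32) = 63, σ(33) = 48, σ(34) = 54, σ(35) = 48, σ(36) = 91, σ(37) = 38, σ(38) = 60, σ(39) = 56, σ(40) = 90, σ(41) = 42, σ(42) = 96, σ(43) = 44, σ(44) = 84, σ(45) = 78, σ(46) = 72, σ(47) = 48, σ(48) = 124, σ(49) = 57, σ(50) = 93, σ(51) = 72, σ(52) = 98, σ(53) = 54, σ(54) = 120, σ(55) = 72, σ(56) = 120, σ(57) = 80, σ(58) = 90, σ(59) = 60, σ(60) = 168, σ(61) = 62, σ(62) = 96, σ(63) = 104, σ(64) = 127, σ(65) = 84, σ(66) = 144, σ(67) = 68, σ(68) = 126, σ(69) = 96, σ(70) = 144, σ(71) = 72, σ(72) = 195, σ(73) = 74, σ(74) = 114, σ(75) = 124, σ(76) = 140, σ(77) = 96, σ(78) = 168, σ(79) = 80, σ(80) = 186, σ(81) = 121, σ(82) = 126, σ(83) = 84, σ(84) = 224, σ(85) = 108, σ(86) = 132, σ(87) = 120, σ(88) = 180, σ(89) = 90, σ(90) = 234, σ(91) = 112, σ(92) = 168, σ(93) = 128, σ(94) = 144, σ(95) = 120, σ(96) = 252, σ(97) = 98, σ(98) = 171, σ(99) = 156, σ(100) = 217, σ(101) = 102, σ(102) = 216, σ(103) = 104, σ(104) = 210, σ(105) = 192, σ(106) = 162, σ(107) = 108, σ(108) = 280, σ(109) = 110, σ(110) = 216, σ(111) = 152, σ(112) = 248, σ(113) = 114, σ(114) = 240, σ(115) = 144, σ(116) = 210, σ(117) = 182, σ(118) = 180, σ(119) = 144, σ(120) = 360, σ(121) = 133, σ(122) = 186, σ(123) = 168, σ(124) = 224, σ(125) = 156, σ(126) = 312, σ(127) = 128, σ(128) = 255, σ(129) = 176, σ(130) = 252. Summing all 130 values: 13963. (Average order: Σ_{n ≤ x} σ(n) ~ (π²/12) x². For x = 130, (π²/12)·130² ≈ 13899.69.)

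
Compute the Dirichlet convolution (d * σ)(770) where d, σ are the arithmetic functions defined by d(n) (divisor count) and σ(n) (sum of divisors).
(d * σ)(770) = 5600

Divisors of 770: [1, 2, 5, 7, 10, 11, 14, 22, 35, 55, 70, 77, 110, 154, 385, 770]. For each d | 770:
  d = 1: d(1) · σ(770/1) = 1 · 1728 = 1728
  d = 2: d(2) · σ(770/2) = 2 · 576 = 1152
  d = 5: d(5) · σ(770/5) = 2 · 288 = 576
  d = 7: d(7) · σ(770/7) = 2 · 216 = 432
  d = 10: d(10) · σ(770/10) = 4 · 96 = 384
  d = 11: d(11) · σ(770/11) = 2 · 144 = 288
  d = 14: d(14) · σ(770/14) = 4 · 72 = 288
  d = 22: d(22) · σ(770/22) = 4 · 48 = 192
  d = 35: d(35) · σ(770/35) = 4 · 36 = 144
  d = 55: d(55) · σ(770/55) = 4 · 24 = 96
  d = 70: d(70) · σ(770/70) = 8 · 12 = 96
  d = 77: d(77) · σ(770/77) = 4 · 18 = 72
  d = 110: d(110) · σ(770/110) = 8 · 8 = 64
  d = 154: d(154) · σ(770/154) = 8 · 6 = 48
  d = 385: d(385) · σ(770/385) = 8 · 3 = 24
  d = 770: d(770) · σ(770/770) = 16 · 1 = 16
Summing: (d * σ)(770) = 1728 + 1152 + 576 + 432 + 384 + 288 + 288 + 192 + 144 + 96 + 96 + 72 + 64 + 48 + 24 + 16 = 5600.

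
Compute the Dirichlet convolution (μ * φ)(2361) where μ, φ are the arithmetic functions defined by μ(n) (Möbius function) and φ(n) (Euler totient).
(μ * φ)(2361) = 785

Divisors of 2361: [1, 3, 787, 2361]. For each d | 2361:
  d = 1: μ(1) · φ(2361/1) = 1 · 1572 = 1572
  d = 3: μ(3) · φ(2361/3) = -1 · 786 = -786
  d = 787: μ(787) · φ(2361/787) = -1 · 2 = -2
  d = 2361: μ(2361) · φ(2361/2361) = 1 · 1 = 1
Summing: (μ * φ)(2361) = 1572 + -786 + -2 + 1 = 785.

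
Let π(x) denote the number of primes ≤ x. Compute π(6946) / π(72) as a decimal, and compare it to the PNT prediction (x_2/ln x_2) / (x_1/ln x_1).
π(6946)/π(72) = 890/20 ≈ 44.5000;  PNT prediction ≈ 46.6406.

π(72) = 20 and π(6946) = 890, so π(6946)/π(72) ≈ 44.5000. The PNT-predicted ratio is (6946/ln(6946)) / (72/ln(72)) ≈ 46.6406. The two agree to within a few percent, as expected.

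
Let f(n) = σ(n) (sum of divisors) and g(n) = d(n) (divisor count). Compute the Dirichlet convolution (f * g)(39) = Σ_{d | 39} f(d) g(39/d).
(σ * d)(39) = 96

Divisors of 39: [1, 3, 13, 39]. For each d | 39:
  d = 1: σ(1) · d(39/1) = 1 · 4 = 4
  d = 3: σ(3) · d(39/3) = 4 · 2 = 8
  d = 13: σ(13) · d(39/13) = 14 · 2 = 28
  d = 39: σ(39) · d(39/39) = 56 · 1 = 56
Summing: (σ * d)(39) = 4 + 8 + 28 + 56 = 96.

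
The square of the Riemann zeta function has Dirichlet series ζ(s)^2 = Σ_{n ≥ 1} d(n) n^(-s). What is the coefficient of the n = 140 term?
d(140) = 12

ζ(s)^2 = (Σ 1/m^s)(Σ 1/k^s). The coefficient of 1/n^s in the product is the number of ordered pairs (m, k) with mk = n, which equals d(n). For n = 140, divisors are [1, 2, 4, 5, 7, 10, 14, 20, 28, 35, 70, 140], so d(140) = 12.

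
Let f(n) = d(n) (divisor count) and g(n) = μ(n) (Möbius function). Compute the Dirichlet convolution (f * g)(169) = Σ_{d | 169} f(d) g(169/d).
(d * μ)(169) = 1

Divisors of 169: [1, 13, 169]. For each d | 169:
  d = 1: d(1) · μ(169/1) = 1 · 0 = 0
  d = 13: d(13) · μ(169/13) = 2 · -1 = -2
  d = 169: d(169) · μ(169/169) = 3 · 1 = 3
Summing: (d * μ)(169) = 0 + -2 + 3 = 1.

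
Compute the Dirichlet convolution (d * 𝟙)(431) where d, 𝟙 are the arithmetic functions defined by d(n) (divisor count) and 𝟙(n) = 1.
(d * 𝟙)(431) = 3

Divisors of 431: [1, 431]. For each d | 431:
  d = 1: d(1) · 𝟙(431/1) = 1 · 1 = 1
  d = 431: d(431) · 𝟙(431/431) = 2 · 1 = 2
Summing: (d * 𝟙)(431) = 1 + 2 = 3.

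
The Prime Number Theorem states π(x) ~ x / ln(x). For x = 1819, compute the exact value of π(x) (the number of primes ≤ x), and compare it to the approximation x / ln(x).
π(1819) = 280;  x/ln(x) ≈ 242.34;  relative error ≈ 13.45%.

Directly count primes up to 1819: π(1819) = 280. The PNT approximation gives 1819/ln(1819) ≈ 1819/7.50604 ≈ 242.34. Relative error (π(x) − x/ln(x)) / π(x) ≈ 13.45%; the approximation is known to undercount slightly (Li(x) is a better estimate).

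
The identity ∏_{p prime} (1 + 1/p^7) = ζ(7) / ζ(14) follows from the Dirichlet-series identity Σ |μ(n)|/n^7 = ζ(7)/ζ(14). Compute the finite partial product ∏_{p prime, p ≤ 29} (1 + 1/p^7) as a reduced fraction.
∏ = 1658744036118718418963507162415104573095141861758633096704/1645110150228546948958650084059359035220017760620475653125

The primes p ≤ 29 are [2, 3, 5, 7, 11, 13, 17, 19, 23, 29]. For each, (1 + 1/p^7) = (p^7 + 1)/p^7. Multiplying these fractions over p ∈ [2, 3, 5, 7, 11, 13, 17, 19, 23, 29] gives 1658744036118718418963507162415104573095141861758633096704/1645110150228546948958650084059359035220017760620475653125. (In the limit P → ∞ this tends to ζ(7)/ζ(14).)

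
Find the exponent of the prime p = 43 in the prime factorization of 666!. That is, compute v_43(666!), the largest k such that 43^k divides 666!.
v_43(666!) = 15

Legendre's formula: v_p(n!) = Σ_{k ≥ 1} ⌊n / p^k⌋. For p = 43, n = 666, the terms are:
  ⌊666/43^1⌋ = ⌊666/43⌋ = 15
(the next term ⌊666/43^2⌋ = 0, terminating the sum). Summing: v_43(666!) = 15 = 15.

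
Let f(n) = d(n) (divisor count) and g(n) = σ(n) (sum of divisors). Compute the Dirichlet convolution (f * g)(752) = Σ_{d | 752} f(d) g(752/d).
(d * σ)(752) = 4950

Divisors of 752: [1, 2, 4, 8, 16, 47, 94, 188, 376, 752]. For each d | 752:
  d = 1: d(1) · σ(752/1) = 1 · 1488 = 1488
  d = 2: d(2) · σ(752/2) = 2 · 720 = 1440
  d = 4: d(4) · σ(752/4) = 3 · 336 = 1008
  d = 8: d(8) · σ(752/8) = 4 · 144 = 576
  d = 16: d(16) · σ(752/16) = 5 · 48 = 240
  d = 47: d(47) · σ(752/47) = 2 · 31 = 62
  d = 94: d(94) · σ(752/94) = 4 · 15 = 60
  d = 188: d(188) · σ(752/188) = 6 · 7 = 42
  d = 376: d(376) · σ(752/376) = 8 · 3 = 24
  d = 752: d(752) · σ(752/752) = 10 · 1 = 10
Summing: (d * σ)(752) = 1488 + 1440 + 1008 + 576 + 240 + 62 + 60 + 42 + 24 + 10 = 4950.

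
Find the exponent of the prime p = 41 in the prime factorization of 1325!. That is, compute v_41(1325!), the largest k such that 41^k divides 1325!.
v_41(1325!) = 32

Legendre's formula: v_p(n!) = Σ_{k ≥ 1} ⌊n / p^k⌋. For p = 41, n = 1325, the terms are:
  ⌊1325/41^1⌋ = ⌊1325/41⌋ = 32
(the next term ⌊1325/41^2⌋ = 0, terminating the sum). Summing: v_41(1325!) = 32 = 32.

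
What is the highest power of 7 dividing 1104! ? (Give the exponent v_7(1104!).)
v_7(1104!) = 182

Legendre's formula: v_p(n!) = Σ_{k ≥ 1} ⌊n / p^k⌋. For p = 7, n = 1104, the terms are:
  ⌊1104/7^1⌋ = ⌊1104/7⌋ = 157
  ⌊1104/7^2⌋ = ⌊1104/49⌋ = 22
  ⌊1104/7^3⌋ = ⌊1104/343⌋ = 3
(the next term ⌊1104/7^4⌋ = 0, terminating the sum). Summing: v_7(1104!) = 157 + 22 + 3 = 182.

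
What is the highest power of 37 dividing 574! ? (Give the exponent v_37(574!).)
v_37(574!) = 15

Legendre's formula: v_p(n!) = Σ_{k ≥ 1} ⌊n / p^k⌋. For p = 37, n = 574, the terms are:
  ⌊574/37^1⌋ = ⌊574/37⌋ = 15
(the next term ⌊574/37^2⌋ = 0, terminating the sum). Summing: v_37(574!) = 15 = 15.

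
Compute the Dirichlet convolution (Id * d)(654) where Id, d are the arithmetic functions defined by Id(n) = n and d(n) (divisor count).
(Id * d)(654) = 2220

Divisors of 654: [1, 2, 3, 6, 109, 218, 327, 654]. For each d | 654:
  d = 1: Id(1) · d(654/1) = 1 · 8 = 8
  d = 2: Id(2) · d(654/2) = 2 · 4 = 8
  d = 3: Id(3) · d(654/3) = 3 · 4 = 12
  d = 6: Id(6) · d(654/6) = 6 · 2 = 12
  d = 109: Id(109) · d(654/109) = 109 · 4 = 436
  d = 218: Id(218) · d(654/218) = 218 · 2 = 436
  d = 327: Id(327) · d(654/327) = 327 · 2 = 654
  d = 654: Id(654) · d(654/654) = 654 · 1 = 654
Summing: (Id * d)(654) = 8 + 8 + 12 + 12 + 436 + 436 + 654 + 654 = 2220.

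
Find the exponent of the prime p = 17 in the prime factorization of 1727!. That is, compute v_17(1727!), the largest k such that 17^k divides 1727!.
v_17(1727!) = 106

Legendre's formula: v_p(n!) = Σ_{k ≥ 1} ⌊n / p^k⌋. For p = 17, n = 1727, the terms are:
  ⌊1727/17^1⌋ = ⌊1727/17⌋ = 101
  ⌊1727/17^2⌋ = ⌊1727/289⌋ = 5
(the next term ⌊1727/17^3⌋ = 0, terminating the sum). Summing: v_17(1727!) = 101 + 5 = 106.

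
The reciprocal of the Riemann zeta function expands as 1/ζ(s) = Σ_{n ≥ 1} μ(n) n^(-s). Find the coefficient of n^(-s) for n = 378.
μ(378) = 0

Factor n = 378 = 2 · 3^3 · 7. μ(n) = 0 if any exponent ≥ 2 (not squarefree); otherwise μ(n) = (−1)^{ω(n)} where ω(n) is the number of distinct prime factors. Applying: μ(378) = 0.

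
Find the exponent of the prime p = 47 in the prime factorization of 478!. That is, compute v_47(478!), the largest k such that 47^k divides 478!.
v_47(478!) = 10

Legendre's formula: v_p(n!) = Σ_{k ≥ 1} ⌊n / p^k⌋. For p = 47, n = 478, the terms are:
  ⌊478/47^1⌋ = ⌊478/47⌋ = 10
(the next term ⌊478/47^2⌋ = 0, terminating the sum). Summing: v_47(478!) = 10 = 10.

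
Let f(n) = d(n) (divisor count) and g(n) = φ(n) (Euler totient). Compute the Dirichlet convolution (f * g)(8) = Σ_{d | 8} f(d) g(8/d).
(d * φ)(8) = 15

Divisors of 8: [1, 2, 4, 8]. For each d | 8:
  d = 1: d(1) · φ(8/1) = 1 · 4 = 4
  d = 2: d(2) · φ(8/2) = 2 · 2 = 4
  d = 4: d(4) · φ(8/4) = 3 · 1 = 3
  d = 8: d(8) · φ(8/8) = 4 · 1 = 4
Summing: (d * φ)(8) = 4 + 4 + 3 + 4 = 15.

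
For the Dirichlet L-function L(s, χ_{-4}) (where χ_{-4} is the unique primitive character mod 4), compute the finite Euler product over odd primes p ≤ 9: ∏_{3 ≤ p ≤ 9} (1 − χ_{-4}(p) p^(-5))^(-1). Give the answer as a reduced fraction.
∏ = 12762815625/12811998848

The odd primes p ≤ 9 are [3, 5, 7]. For each, χ(p) = 1 if p ≡ 1 mod 4, χ(p) = −1 if p ≡ 3 mod 4. Taking (1 − χ(p)/p^5)^(-1) = p^5/(p^5 − χ(p)): (1 − (-1)/3^5)^(-1) · (1 − (1)/5^5)^(-1) · (1 − (-1)/7^5)^(-1) = 12762815625/12811998848.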